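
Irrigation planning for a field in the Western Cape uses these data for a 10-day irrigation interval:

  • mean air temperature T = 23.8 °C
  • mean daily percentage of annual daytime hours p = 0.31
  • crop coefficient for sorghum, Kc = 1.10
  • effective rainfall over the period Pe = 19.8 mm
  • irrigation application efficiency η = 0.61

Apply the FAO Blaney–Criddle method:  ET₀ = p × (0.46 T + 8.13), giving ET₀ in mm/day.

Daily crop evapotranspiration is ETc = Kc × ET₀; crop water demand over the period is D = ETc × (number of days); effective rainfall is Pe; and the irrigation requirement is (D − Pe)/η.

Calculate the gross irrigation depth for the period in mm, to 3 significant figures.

ET₀ = 0.31 × (0.46 × 23.8 + 8.13) = 0.31 × 19.078 = 5.9142 mm/d
ETc = Kc × ET₀ = 1.10 × 5.9142 = 6.5056 mm/d
Crop demand D = ETc × 10 d = 6.5056 × 10 = 65.056 mm
D − Pe = 65.056 − 19.8 = 45.256 mm
Gross irrigation = 45.256 / 0.61 = 74.190 mm

74.2 mm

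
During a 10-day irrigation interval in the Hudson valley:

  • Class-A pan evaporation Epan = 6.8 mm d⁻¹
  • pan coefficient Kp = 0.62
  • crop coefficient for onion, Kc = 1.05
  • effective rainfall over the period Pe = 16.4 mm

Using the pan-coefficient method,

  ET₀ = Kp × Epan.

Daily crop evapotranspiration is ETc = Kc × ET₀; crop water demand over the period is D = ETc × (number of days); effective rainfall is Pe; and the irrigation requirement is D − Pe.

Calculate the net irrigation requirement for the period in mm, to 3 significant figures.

ET₀ = 0.62 × 6.8 = 4.2160 mm/d
ETc = Kc × ET₀ = 1.05 × 4.2160 = 4.4268 mm/d
Crop demand D = ETc × 10 d = 4.4268 × 10 = 44.268 mm
D − Pe = 44.268 − 16.4 = 27.868 mm

27.9 mm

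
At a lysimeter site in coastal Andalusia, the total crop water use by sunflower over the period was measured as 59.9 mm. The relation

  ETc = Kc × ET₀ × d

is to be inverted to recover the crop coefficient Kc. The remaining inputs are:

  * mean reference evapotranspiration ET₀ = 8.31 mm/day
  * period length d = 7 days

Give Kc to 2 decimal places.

1.03

ETc = Kc × ET₀ × d  ⇒  Kc = ETc / (ET₀ × d)
Kc = 59.9 / (8.31 × 7) = 59.9 / 58.17 = 1.0297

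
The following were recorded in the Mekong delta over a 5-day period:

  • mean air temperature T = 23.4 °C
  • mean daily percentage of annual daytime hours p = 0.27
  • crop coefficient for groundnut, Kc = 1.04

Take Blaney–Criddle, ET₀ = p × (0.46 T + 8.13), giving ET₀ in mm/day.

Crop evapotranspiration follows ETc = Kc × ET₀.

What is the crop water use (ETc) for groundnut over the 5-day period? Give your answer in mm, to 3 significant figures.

ET₀ = 0.27 × (0.46 × 23.4 + 8.13) = 0.27 × 18.894 = 5.1014 mm/d
ETc = Kc × ET₀ = 1.04 × 5.1014 = 5.3055 mm/d
Over 5 days: 5.3055 × 5 = 26.528 mm

26.5 mm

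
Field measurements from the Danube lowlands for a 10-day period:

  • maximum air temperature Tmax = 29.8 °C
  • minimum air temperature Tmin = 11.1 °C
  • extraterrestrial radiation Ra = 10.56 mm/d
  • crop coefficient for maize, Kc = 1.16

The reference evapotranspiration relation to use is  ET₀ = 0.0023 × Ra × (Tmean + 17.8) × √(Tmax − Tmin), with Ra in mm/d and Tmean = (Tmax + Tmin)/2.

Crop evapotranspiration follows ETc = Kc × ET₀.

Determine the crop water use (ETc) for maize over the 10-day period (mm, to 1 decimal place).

46.6 mm

Tmean = (29.8 + 11.1)/2 = 20.45 °C
ET₀ = 0.0023 × 10.56 × (20.45 + 17.8) × √18.7 = 0.0023 × 10.56 × 38.25 × 4.3243 = 4.0173 mm/d
ETc = Kc × ET₀ = 1.16 × 4.0173 = 4.6601 mm/d
Over 10 days: 4.6601 × 10 = 46.601 mm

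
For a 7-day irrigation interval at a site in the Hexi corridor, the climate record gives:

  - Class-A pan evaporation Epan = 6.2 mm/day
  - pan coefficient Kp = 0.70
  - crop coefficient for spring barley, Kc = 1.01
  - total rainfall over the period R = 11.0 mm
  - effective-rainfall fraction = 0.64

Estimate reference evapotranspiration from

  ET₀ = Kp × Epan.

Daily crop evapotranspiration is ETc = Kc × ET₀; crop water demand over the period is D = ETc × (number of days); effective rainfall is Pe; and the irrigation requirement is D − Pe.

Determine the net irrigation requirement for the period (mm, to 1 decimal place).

ET₀ = 0.70 × 6.2 = 4.3400 mm/d
ETc = Kc × ET₀ = 1.01 × 4.3400 = 4.3834 mm/d
Crop demand D = ETc × 7 d = 4.3834 × 7 = 30.684 mm
Pe = 0.64 × 11.0 = 7.040 mm
D − Pe = 30.684 − 7.040 = 23.644 mm

23.6 mm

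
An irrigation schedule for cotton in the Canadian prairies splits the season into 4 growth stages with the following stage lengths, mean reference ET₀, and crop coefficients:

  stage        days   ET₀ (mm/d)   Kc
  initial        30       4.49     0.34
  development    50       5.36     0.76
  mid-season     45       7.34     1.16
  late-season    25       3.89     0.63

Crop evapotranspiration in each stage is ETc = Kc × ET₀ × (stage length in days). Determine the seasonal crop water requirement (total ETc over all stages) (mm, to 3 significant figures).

694 mm

initial: 0.34 × 4.49 × 30 = 45.80 mm
development: 0.76 × 5.36 × 50 = 203.68 mm
mid-season: 1.16 × 7.34 × 45 = 383.15 mm
late-season: 0.63 × 3.89 × 25 = 61.27 mm
Seasonal total = 693.90 mm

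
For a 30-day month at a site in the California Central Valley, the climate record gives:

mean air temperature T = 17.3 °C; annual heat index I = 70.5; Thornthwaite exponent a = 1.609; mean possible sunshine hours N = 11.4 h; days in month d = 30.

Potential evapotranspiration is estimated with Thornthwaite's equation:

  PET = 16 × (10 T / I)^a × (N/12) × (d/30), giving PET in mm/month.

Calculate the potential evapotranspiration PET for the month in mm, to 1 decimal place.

64.4 mm

10T/I = 10 × 17.3 / 70.5 = 2.4539
(10T/I)^a = 2.4539^1.609 = 4.2392
Uncorrected PET = 16 × 4.2392 = 67.827 mm
Correction = (N/12)(d/30) = (11.4/12)(30/30) = 0.9500
PET = 67.827 × 0.9500 = 64.436 mm/month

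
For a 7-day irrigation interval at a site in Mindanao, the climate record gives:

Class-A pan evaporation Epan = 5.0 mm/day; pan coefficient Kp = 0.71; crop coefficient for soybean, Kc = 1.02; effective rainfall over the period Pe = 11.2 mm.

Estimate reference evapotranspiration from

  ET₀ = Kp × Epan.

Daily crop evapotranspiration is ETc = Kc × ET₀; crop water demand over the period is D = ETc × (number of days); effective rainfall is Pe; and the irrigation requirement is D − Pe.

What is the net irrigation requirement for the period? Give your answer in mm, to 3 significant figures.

14.1 mm

ET₀ = 0.71 × 5.0 = 3.5500 mm/d
ETc = Kc × ET₀ = 1.02 × 3.5500 = 3.6210 mm/d
Crop demand D = ETc × 7 d = 3.6210 × 7 = 25.347 mm
D − Pe = 25.347 − 11.2 = 14.147 mm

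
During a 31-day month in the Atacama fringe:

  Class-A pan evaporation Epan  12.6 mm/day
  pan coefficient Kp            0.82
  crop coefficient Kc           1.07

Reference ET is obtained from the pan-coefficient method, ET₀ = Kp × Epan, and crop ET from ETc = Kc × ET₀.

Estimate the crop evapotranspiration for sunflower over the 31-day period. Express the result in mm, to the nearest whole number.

ET₀ = 0.82 × 12.6 = 10.3320 mm/d
ETc = Kc × ET₀ = 1.07 × 10.3320 = 11.0552 mm/d
Over 31 days: 11.0552 × 31 = 342.711 mm

343 mm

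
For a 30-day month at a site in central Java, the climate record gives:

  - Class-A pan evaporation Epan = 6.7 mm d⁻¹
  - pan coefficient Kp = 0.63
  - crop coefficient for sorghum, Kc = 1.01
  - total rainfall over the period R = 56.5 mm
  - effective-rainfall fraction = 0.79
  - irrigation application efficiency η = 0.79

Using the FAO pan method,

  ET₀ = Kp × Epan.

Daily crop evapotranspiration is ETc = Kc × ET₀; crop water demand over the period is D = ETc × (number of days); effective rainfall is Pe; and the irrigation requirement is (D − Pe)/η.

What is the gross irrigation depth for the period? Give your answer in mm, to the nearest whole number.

105 mm

ET₀ = 0.63 × 6.7 = 4.2210 mm/d
ETc = Kc × ET₀ = 1.01 × 4.2210 = 4.2632 mm/d
Crop demand D = ETc × 30 d = 4.2632 × 30 = 127.896 mm
Pe = 0.79 × 56.5 = 44.635 mm
D − Pe = 127.896 − 44.635 = 83.261 mm
Gross irrigation = 83.261 / 0.79 = 105.394 mm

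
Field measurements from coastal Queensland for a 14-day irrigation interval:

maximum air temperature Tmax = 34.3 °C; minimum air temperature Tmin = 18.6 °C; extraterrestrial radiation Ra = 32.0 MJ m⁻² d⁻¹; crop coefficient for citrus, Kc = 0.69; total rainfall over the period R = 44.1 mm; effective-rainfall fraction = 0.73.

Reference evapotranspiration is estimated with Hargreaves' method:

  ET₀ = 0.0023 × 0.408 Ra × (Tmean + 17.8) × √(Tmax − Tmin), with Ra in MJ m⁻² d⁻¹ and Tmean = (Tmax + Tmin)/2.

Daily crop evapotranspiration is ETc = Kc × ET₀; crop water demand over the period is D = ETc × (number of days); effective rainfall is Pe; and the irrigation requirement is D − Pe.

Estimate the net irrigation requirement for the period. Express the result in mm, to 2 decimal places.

Tmean = (34.3 + 18.6)/2 = 26.45 °C
0.408 Ra = 0.408 × 32.0 = 13.0560 mm/d equivalent
ET₀ = 0.0023 × 13.0560 × (26.45 + 17.8) × √15.7 = 0.0023 × 13.0560 × 44.25 × 3.9623 = 5.2650 mm/d
ETc = Kc × ET₀ = 0.69 × 5.2650 = 3.6329 mm/d
Crop demand D = ETc × 14 d = 3.6329 × 14 = 50.861 mm
Pe = 0.73 × 44.1 = 32.193 mm
D − Pe = 50.861 − 32.193 = 18.668 mm

18.67 mm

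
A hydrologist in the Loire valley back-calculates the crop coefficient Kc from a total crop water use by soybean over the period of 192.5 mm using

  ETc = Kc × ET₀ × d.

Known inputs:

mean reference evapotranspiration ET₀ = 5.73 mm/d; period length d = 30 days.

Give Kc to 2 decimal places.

ETc = Kc × ET₀ × d  ⇒  Kc = ETc / (ET₀ × d)
Kc = 192.5 / (5.73 × 30) = 192.5 / 171.90 = 1.1198

1.12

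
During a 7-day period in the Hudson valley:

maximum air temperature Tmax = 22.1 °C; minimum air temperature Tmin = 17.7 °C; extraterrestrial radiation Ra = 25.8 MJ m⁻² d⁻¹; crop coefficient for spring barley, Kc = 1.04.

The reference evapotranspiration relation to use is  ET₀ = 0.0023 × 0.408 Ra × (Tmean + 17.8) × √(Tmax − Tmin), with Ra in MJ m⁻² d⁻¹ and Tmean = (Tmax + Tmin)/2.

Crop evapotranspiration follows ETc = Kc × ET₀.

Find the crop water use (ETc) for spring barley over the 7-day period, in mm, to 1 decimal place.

Tmean = (22.1 + 17.7)/2 = 19.90 °C
0.408 Ra = 0.408 × 25.8 = 10.5264 mm/d equivalent
ET₀ = 0.0023 × 10.5264 × (19.90 + 17.8) × √4.4 = 0.0023 × 10.5264 × 37.70 × 2.0976 = 1.9146 mm/d
ETc = Kc × ET₀ = 1.04 × 1.9146 = 1.9912 mm/d
Over 7 days: 1.9912 × 7 = 13.938 mm

13.9 mm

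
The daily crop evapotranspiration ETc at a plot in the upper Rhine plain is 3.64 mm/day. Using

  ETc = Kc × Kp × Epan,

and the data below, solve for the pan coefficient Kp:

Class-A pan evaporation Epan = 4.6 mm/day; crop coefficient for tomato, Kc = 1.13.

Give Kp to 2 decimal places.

0.70

ETc = Kc × Kp × Epan  ⇒  Kp = ETc / (Kc × Epan)
Kp = 3.64 / (1.13 × 4.6) = 3.64 / 5.198 = 0.7003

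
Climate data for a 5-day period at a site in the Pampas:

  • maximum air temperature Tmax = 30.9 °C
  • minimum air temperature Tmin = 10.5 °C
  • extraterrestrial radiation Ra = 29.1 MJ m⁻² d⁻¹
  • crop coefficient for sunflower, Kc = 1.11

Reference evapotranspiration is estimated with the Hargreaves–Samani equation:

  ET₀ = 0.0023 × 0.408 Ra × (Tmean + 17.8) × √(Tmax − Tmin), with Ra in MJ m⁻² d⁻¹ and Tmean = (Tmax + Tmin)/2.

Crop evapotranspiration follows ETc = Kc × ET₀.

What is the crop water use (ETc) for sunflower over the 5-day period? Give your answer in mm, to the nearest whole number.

Tmean = (30.9 + 10.5)/2 = 20.70 °C
0.408 Ra = 0.408 × 29.1 = 11.8728 mm/d equivalent
ET₀ = 0.0023 × 11.8728 × (20.70 + 17.8) × √20.4 = 0.0023 × 11.8728 × 38.50 × 4.5166 = 4.7485 mm/d
ETc = Kc × ET₀ = 1.11 × 4.7485 = 5.2708 mm/d
Over 5 days: 5.2708 × 5 = 26.354 mm

26 mm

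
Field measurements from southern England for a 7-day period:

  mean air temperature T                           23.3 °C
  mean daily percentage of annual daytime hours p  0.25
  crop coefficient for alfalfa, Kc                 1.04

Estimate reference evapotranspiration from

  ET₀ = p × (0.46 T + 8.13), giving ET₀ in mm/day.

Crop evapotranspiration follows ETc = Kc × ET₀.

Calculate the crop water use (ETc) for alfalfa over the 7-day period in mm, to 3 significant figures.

34.3 mm

ET₀ = 0.25 × (0.46 × 23.3 + 8.13) = 0.25 × 18.848 = 4.7120 mm/d
ETc = Kc × ET₀ = 1.04 × 4.7120 = 4.9005 mm/d
Over 7 days: 4.9005 × 7 = 34.304 mm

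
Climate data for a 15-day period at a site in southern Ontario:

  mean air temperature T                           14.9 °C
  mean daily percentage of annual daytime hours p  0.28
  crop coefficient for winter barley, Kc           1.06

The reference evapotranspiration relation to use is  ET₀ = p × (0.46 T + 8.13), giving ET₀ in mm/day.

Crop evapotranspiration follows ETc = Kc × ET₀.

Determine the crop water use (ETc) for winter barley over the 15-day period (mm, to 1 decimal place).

66.7 mm

ET₀ = 0.28 × (0.46 × 14.9 + 8.13) = 0.28 × 14.984 = 4.1955 mm/d
ETc = Kc × ET₀ = 1.06 × 4.1955 = 4.4472 mm/d
Over 15 days: 4.4472 × 15 = 66.708 mm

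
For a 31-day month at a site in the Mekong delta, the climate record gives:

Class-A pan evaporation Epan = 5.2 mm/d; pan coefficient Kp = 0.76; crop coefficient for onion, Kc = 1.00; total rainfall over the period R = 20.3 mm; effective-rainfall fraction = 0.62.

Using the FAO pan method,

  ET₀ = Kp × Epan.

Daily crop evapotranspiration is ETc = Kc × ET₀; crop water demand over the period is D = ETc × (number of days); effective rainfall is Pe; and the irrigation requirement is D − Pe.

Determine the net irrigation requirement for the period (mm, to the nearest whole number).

110 mm

ET₀ = 0.76 × 5.2 = 3.9520 mm/d
ETc = Kc × ET₀ = 1.00 × 3.9520 = 3.9520 mm/d
Crop demand D = ETc × 31 d = 3.9520 × 31 = 122.512 mm
Pe = 0.62 × 20.3 = 12.586 mm
D − Pe = 122.512 − 12.586 = 109.926 mm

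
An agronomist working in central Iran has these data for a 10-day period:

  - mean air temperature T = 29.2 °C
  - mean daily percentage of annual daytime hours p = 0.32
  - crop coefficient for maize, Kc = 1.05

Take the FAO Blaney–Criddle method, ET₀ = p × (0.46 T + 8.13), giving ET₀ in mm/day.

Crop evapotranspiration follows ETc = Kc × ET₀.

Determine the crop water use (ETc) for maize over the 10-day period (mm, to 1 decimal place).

ET₀ = 0.32 × (0.46 × 29.2 + 8.13) = 0.32 × 21.562 = 6.8998 mm/d
ETc = Kc × ET₀ = 1.05 × 6.8998 = 7.2448 mm/d
Over 10 days: 7.2448 × 10 = 72.448 mm

72.4 mm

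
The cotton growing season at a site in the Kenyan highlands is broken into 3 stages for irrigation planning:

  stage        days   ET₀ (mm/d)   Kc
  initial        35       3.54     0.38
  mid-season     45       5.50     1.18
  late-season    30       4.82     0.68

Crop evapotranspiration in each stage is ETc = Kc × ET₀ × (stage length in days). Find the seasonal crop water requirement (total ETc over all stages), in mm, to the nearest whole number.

437 mm

initial: 0.38 × 3.54 × 35 = 47.08 mm
mid-season: 1.18 × 5.50 × 45 = 292.05 mm
late-season: 0.68 × 4.82 × 30 = 98.33 mm
Seasonal total = 437.46 mm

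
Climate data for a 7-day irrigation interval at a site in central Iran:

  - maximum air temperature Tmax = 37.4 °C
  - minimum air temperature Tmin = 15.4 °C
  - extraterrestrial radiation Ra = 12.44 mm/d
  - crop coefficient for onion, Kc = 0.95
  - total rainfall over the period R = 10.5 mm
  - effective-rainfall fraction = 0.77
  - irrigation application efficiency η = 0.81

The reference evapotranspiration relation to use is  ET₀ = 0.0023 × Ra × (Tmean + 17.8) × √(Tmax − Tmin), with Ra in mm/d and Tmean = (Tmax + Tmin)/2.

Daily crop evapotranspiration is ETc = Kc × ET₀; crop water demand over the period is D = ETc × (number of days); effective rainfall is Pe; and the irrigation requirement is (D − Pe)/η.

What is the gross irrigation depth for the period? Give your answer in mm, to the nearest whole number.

Tmean = (37.4 + 15.4)/2 = 26.40 °C
ET₀ = 0.0023 × 12.44 × (26.40 + 17.8) × √22.0 = 0.0023 × 12.44 × 44.20 × 4.6904 = 5.9317 mm/d
ETc = Kc × ET₀ = 0.95 × 5.9317 = 5.6351 mm/d
Crop demand D = ETc × 7 d = 5.6351 × 7 = 39.446 mm
Pe = 0.77 × 10.5 = 8.085 mm
D − Pe = 39.446 − 8.085 = 31.361 mm
Gross irrigation = 31.361 / 0.81 = 38.717 mm

39 mm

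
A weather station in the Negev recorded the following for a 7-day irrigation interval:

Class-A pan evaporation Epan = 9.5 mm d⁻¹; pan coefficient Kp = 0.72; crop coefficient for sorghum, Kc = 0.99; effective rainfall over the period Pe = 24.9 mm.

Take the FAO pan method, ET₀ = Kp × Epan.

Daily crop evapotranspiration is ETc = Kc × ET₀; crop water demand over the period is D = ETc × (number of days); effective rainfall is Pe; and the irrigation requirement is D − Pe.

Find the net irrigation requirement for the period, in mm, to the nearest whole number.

23 mm

ET₀ = 0.72 × 9.5 = 6.8400 mm/d
ETc = Kc × ET₀ = 0.99 × 6.8400 = 6.7716 mm/d
Crop demand D = ETc × 7 d = 6.7716 × 7 = 47.401 mm
D − Pe = 47.401 − 24.9 = 22.501 mm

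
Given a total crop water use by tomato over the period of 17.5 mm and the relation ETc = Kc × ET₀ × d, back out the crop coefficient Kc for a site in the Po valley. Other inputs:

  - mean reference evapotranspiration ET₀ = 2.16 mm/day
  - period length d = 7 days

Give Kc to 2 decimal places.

1.16

ETc = Kc × ET₀ × d  ⇒  Kc = ETc / (ET₀ × d)
Kc = 17.5 / (2.16 × 7) = 17.5 / 15.12 = 1.1574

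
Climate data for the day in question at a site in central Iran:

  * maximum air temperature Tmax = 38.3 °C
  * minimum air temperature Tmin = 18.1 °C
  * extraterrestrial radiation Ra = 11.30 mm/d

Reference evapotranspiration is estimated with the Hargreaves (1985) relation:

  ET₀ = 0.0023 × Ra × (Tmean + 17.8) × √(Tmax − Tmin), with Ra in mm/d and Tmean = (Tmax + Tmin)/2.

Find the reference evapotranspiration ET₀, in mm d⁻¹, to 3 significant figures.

5.37 mm d⁻¹

Tmean = (38.3 + 18.1)/2 = 28.20 °C
ET₀ = 0.0023 × 11.30 × (28.20 + 17.8) × √20.2 = 0.0023 × 11.30 × 46.00 × 4.4944 = 5.3732 mm/d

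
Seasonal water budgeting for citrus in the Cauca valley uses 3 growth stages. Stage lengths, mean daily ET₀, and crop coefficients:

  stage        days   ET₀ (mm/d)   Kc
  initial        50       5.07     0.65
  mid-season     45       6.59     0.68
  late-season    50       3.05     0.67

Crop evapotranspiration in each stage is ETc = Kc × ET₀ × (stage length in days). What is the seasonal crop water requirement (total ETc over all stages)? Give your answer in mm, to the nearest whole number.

469 mm

initial: 0.65 × 5.07 × 50 = 164.78 mm
mid-season: 0.68 × 6.59 × 45 = 201.65 mm
late-season: 0.67 × 3.05 × 50 = 102.18 mm
Seasonal total = 468.61 mm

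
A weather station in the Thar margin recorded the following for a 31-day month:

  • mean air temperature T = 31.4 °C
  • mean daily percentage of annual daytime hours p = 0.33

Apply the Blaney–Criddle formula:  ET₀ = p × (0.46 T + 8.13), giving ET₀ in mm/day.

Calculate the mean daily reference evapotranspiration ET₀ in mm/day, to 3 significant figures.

ET₀ = 0.33 × (0.46 × 31.4 + 8.13) = 0.33 × 22.574 = 7.4494 mm/d

7.45 mm/day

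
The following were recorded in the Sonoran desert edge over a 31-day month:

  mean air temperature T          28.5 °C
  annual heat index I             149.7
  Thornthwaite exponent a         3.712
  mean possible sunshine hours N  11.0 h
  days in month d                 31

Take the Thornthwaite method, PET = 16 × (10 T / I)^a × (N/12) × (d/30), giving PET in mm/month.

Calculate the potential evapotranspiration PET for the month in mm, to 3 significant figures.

10T/I = 10 × 28.5 / 149.7 = 1.9038
(10T/I)^a = 1.9038^3.712 = 10.9133
Uncorrected PET = 16 × 10.9133 = 174.613 mm
Correction = (N/12)(d/30) = (11.0/12)(31/30) = 0.9472
PET = 174.613 × 0.9472 = 165.393 mm/month

165 mm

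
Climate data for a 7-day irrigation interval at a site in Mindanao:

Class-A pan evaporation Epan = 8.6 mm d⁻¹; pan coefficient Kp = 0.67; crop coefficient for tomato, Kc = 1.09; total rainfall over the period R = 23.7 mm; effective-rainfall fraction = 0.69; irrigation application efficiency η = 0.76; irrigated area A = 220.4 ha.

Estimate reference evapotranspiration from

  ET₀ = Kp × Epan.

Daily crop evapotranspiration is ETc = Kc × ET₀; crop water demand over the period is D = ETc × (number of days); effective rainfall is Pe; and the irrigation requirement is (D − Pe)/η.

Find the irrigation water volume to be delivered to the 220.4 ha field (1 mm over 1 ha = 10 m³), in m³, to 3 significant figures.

80100 m³

ET₀ = 0.67 × 8.6 = 5.7620 mm/d
ETc = Kc × ET₀ = 1.09 × 5.7620 = 6.2806 mm/d
Crop demand D = ETc × 7 d = 6.2806 × 7 = 43.964 mm
Pe = 0.69 × 23.7 = 16.353 mm
D − Pe = 43.964 − 16.353 = 27.611 mm
Gross irrigation = 27.611 / 0.76 = 36.330 mm
Volume = 36.330 mm × 220.4 ha × 10 = 80071.3 m³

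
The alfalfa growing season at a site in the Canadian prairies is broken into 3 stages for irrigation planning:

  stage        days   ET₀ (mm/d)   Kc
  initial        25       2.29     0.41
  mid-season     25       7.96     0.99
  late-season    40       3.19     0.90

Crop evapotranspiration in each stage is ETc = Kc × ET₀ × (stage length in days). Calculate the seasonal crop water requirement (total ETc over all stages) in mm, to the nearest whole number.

335 mm

initial: 0.41 × 2.29 × 25 = 23.47 mm
mid-season: 0.99 × 7.96 × 25 = 197.01 mm
late-season: 0.90 × 3.19 × 40 = 114.84 mm
Seasonal total = 335.32 mm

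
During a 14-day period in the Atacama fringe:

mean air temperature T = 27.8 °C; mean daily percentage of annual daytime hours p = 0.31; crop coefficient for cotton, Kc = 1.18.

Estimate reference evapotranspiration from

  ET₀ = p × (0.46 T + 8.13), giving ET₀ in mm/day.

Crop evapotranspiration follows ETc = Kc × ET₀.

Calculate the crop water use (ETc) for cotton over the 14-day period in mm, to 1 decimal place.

107.1 mm

ET₀ = 0.31 × (0.46 × 27.8 + 8.13) = 0.31 × 20.918 = 6.4846 mm/d
ETc = Kc × ET₀ = 1.18 × 6.4846 = 7.6518 mm/d
Over 14 days: 7.6518 × 14 = 107.125 mm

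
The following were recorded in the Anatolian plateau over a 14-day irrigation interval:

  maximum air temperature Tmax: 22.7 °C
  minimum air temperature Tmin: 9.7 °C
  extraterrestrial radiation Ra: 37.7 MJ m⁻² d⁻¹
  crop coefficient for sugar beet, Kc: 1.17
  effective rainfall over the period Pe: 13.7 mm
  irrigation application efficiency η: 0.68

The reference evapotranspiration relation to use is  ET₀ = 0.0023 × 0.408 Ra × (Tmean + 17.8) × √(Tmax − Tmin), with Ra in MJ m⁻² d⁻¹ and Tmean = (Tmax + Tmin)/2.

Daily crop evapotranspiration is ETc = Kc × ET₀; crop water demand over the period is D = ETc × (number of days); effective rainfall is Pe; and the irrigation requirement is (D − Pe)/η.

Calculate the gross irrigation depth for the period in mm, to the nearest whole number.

Tmean = (22.7 + 9.7)/2 = 16.20 °C
0.408 Ra = 0.408 × 37.7 = 15.3816 mm/d equivalent
ET₀ = 0.0023 × 15.3816 × (16.20 + 17.8) × √13.0 = 0.0023 × 15.3816 × 34.00 × 3.6056 = 4.3370 mm/d
ETc = Kc × ET₀ = 1.17 × 4.3370 = 5.0743 mm/d
Crop demand D = ETc × 14 d = 5.0743 × 14 = 71.040 mm
D − Pe = 71.040 − 13.7 = 57.340 mm
Gross irrigation = 57.340 / 0.68 = 84.324 mm

84 mm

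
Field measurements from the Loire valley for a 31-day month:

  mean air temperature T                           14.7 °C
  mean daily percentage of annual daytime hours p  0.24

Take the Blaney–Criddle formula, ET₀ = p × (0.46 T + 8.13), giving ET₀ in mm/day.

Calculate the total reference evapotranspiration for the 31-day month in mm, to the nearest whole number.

111 mm

ET₀ = 0.24 × (0.46 × 14.7 + 8.13) = 0.24 × 14.892 = 3.5741 mm/d
Monthly total = 3.5741 × 31 = 110.797 mm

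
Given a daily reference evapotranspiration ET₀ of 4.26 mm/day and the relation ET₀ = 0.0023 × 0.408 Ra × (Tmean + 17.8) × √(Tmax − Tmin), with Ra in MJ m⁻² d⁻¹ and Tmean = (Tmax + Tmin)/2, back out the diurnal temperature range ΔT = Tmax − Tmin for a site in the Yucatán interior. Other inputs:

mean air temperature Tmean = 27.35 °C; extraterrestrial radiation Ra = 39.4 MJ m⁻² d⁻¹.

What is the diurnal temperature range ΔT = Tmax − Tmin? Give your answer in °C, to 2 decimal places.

√ΔT = ET₀ / [0.0023 × 0.408 × Ra × (Tmean+17.8)] = 4.26 / (0.0023 × 16.0752 × 45.15) = 2.5519
ΔT = 2.5519² = 6.512 °C

6.51 °C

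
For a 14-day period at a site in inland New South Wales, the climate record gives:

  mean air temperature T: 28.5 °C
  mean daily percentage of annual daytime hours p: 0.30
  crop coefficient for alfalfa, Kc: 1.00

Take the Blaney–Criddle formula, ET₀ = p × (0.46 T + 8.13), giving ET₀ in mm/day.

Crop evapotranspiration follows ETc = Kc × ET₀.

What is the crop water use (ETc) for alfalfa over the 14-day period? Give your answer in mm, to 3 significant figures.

89.2 mm

ET₀ = 0.30 × (0.46 × 28.5 + 8.13) = 0.30 × 21.240 = 6.3720 mm/d
ETc = Kc × ET₀ = 1.00 × 6.3720 = 6.3720 mm/d
Over 14 days: 6.3720 × 14 = 89.208 mm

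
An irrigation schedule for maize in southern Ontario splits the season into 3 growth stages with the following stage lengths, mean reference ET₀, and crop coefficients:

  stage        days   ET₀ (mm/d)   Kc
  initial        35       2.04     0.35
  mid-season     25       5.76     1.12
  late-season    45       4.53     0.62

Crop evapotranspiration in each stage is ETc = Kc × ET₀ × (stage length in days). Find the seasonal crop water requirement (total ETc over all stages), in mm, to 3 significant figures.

313 mm

initial: 0.35 × 2.04 × 35 = 24.99 mm
mid-season: 1.12 × 5.76 × 25 = 161.28 mm
late-season: 0.62 × 4.53 × 45 = 126.39 mm
Seasonal total = 312.66 mm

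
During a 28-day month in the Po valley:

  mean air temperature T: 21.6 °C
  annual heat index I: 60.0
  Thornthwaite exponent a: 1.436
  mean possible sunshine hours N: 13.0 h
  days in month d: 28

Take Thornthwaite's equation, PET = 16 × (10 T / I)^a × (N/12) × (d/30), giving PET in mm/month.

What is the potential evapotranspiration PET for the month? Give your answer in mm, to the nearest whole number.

10T/I = 10 × 21.6 / 60.0 = 3.6000
(10T/I)^a = 3.6000^1.436 = 6.2929
Uncorrected PET = 16 × 6.2929 = 100.686 mm
Correction = (N/12)(d/30) = (13.0/12)(28/30) = 1.0111
PET = 100.686 × 1.0111 = 101.804 mm/month

102 mm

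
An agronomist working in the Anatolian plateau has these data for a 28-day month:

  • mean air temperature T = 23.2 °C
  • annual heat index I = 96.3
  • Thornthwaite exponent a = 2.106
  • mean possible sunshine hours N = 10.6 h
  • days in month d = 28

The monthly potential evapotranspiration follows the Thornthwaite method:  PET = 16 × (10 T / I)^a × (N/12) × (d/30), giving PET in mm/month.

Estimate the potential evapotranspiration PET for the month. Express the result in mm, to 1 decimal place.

10T/I = 10 × 23.2 / 96.3 = 2.4091
(10T/I)^a = 2.4091^2.106 = 6.3707
Uncorrected PET = 16 × 6.3707 = 101.931 mm
Correction = (N/12)(d/30) = (10.6/12)(28/30) = 0.8244
PET = 101.931 × 0.8244 = 84.032 mm/month

84.0 mm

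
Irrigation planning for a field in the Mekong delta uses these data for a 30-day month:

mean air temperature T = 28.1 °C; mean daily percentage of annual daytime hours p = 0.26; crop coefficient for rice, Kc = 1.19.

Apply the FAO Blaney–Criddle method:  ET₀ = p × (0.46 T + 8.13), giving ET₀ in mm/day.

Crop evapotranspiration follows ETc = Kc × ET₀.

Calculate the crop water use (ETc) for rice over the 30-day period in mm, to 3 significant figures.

ET₀ = 0.26 × (0.46 × 28.1 + 8.13) = 0.26 × 21.056 = 5.4746 mm/d
ETc = Kc × ET₀ = 1.19 × 5.4746 = 6.5148 mm/d
Over 30 days: 6.5148 × 30 = 195.444 mm

195 mm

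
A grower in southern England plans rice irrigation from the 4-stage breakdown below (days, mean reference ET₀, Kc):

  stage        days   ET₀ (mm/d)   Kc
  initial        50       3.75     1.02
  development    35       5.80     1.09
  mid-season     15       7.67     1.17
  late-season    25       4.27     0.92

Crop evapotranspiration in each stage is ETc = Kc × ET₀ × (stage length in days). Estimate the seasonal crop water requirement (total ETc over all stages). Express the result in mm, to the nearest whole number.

initial: 1.02 × 3.75 × 50 = 191.25 mm
development: 1.09 × 5.80 × 35 = 221.27 mm
mid-season: 1.17 × 7.67 × 15 = 134.61 mm
late-season: 0.92 × 4.27 × 25 = 98.21 mm
Seasonal total = 645.34 mm

645 mm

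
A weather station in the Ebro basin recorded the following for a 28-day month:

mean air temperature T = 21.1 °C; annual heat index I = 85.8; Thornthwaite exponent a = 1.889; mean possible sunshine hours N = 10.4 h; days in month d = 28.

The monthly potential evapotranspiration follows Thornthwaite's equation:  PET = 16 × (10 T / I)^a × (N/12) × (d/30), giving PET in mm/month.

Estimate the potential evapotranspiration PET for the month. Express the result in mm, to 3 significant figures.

70.8 mm

10T/I = 10 × 21.1 / 85.8 = 2.4592
(10T/I)^a = 2.4592^1.889 = 5.4728
Uncorrected PET = 16 × 5.4728 = 87.565 mm
Correction = (N/12)(d/30) = (10.4/12)(28/30) = 0.8089
PET = 87.565 × 0.8089 = 70.831 mm/month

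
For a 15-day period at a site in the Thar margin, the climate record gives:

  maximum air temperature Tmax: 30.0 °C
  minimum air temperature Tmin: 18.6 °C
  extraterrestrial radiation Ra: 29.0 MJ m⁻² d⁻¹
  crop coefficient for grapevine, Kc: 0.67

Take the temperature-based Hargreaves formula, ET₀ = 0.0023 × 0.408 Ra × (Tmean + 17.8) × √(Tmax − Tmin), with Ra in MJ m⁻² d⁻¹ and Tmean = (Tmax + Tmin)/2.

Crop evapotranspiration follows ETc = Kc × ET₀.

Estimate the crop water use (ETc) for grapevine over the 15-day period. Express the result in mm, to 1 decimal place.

Tmean = (30.0 + 18.6)/2 = 24.30 °C
0.408 Ra = 0.408 × 29.0 = 11.8320 mm/d equivalent
ET₀ = 0.0023 × 11.8320 × (24.30 + 17.8) × √11.4 = 0.0023 × 11.8320 × 42.10 × 3.3764 = 3.8683 mm/d
ETc = Kc × ET₀ = 0.67 × 3.8683 = 2.5918 mm/d
Over 15 days: 2.5918 × 15 = 38.877 mm

38.9 mm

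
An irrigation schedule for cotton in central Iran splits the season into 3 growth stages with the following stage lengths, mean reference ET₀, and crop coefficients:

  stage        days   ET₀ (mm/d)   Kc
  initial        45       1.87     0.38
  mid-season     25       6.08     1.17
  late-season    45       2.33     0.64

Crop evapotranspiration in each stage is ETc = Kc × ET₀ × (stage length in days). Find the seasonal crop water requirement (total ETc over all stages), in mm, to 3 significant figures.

initial: 0.38 × 1.87 × 45 = 31.98 mm
mid-season: 1.17 × 6.08 × 25 = 177.84 mm
late-season: 0.64 × 2.33 × 45 = 67.10 mm
Seasonal total = 276.92 mm

277 mm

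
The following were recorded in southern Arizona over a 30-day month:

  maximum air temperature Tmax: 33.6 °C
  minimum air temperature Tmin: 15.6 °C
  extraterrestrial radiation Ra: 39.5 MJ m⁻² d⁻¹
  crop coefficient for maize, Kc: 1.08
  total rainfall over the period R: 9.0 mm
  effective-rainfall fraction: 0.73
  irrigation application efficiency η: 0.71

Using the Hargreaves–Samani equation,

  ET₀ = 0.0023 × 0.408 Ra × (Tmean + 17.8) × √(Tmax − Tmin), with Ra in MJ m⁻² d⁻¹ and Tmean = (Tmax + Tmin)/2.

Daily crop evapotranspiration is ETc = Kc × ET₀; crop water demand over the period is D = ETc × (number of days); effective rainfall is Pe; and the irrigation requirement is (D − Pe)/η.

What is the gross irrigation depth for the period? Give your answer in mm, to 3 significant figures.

Tmean = (33.6 + 15.6)/2 = 24.60 °C
0.408 Ra = 0.408 × 39.5 = 16.1160 mm/d equivalent
ET₀ = 0.0023 × 16.1160 × (24.60 + 17.8) × √18.0 = 0.0023 × 16.1160 × 42.40 × 4.2426 = 6.6678 mm/d
ETc = Kc × ET₀ = 1.08 × 6.6678 = 7.2012 mm/d
Crop demand D = ETc × 30 d = 7.2012 × 30 = 216.036 mm
Pe = 0.73 × 9.0 = 6.570 mm
D − Pe = 216.036 − 6.570 = 209.466 mm
Gross irrigation = 209.466 / 0.71 = 295.023 mm

295 mm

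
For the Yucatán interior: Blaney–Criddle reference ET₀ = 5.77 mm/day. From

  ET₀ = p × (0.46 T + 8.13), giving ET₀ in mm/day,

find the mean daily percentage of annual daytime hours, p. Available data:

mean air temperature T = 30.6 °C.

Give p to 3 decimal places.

p = ET₀ / (0.46 T + 8.13) = 5.77 / (0.46 × 30.6 + 8.13) = 5.77 / 22.206 = 0.2598

0.260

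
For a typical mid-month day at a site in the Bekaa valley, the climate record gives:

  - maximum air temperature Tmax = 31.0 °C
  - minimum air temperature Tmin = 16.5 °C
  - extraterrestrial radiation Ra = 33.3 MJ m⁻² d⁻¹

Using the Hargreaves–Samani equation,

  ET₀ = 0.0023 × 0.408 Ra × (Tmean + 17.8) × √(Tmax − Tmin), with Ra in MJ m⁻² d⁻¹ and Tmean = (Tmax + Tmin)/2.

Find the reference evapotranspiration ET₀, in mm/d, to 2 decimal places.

Tmean = (31.0 + 16.5)/2 = 23.75 °C
0.408 Ra = 0.408 × 33.3 = 13.5864 mm/d equivalent
ET₀ = 0.0023 × 13.5864 × (23.75 + 17.8) × √14.5 = 0.0023 × 13.5864 × 41.55 × 3.8079 = 4.9441 mm/d

4.94 mm/d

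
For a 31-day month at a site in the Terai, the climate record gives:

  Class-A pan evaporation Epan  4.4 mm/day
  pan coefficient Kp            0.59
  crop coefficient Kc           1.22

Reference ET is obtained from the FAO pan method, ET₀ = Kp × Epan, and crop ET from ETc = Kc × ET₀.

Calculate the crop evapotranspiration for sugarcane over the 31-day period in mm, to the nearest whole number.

98 mm

ET₀ = 0.59 × 4.4 = 2.5960 mm/d
ETc = Kc × ET₀ = 1.22 × 2.5960 = 3.1671 mm/d
Over 31 days: 3.1671 × 31 = 98.180 mm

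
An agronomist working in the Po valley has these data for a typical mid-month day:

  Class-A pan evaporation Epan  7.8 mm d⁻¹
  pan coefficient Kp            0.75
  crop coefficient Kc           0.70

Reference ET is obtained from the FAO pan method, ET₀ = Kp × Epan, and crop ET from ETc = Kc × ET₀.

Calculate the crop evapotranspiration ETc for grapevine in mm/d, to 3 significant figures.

ET₀ = 0.75 × 7.8 = 5.8500 mm/d
ETc = Kc × ET₀ = 0.70 × 5.8500 = 4.0950 mm/d

4.10 mm/d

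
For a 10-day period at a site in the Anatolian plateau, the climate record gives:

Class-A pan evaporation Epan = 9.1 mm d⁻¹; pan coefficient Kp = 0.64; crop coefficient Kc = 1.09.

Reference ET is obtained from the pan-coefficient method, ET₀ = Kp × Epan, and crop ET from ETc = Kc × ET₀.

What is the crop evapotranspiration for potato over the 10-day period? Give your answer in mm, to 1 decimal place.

63.5 mm

ET₀ = 0.64 × 9.1 = 5.8240 mm/d
ETc = Kc × ET₀ = 1.09 × 5.8240 = 6.3482 mm/d
Over 10 days: 6.3482 × 10 = 63.482 mm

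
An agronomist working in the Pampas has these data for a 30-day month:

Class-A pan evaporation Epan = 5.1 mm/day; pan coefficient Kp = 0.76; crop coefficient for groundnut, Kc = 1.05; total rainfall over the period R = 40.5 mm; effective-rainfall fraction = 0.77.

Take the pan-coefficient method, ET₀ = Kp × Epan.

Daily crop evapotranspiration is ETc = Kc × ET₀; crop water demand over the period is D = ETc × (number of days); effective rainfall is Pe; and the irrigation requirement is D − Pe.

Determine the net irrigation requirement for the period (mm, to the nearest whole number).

ET₀ = 0.76 × 5.1 = 3.8760 mm/d
ETc = Kc × ET₀ = 1.05 × 3.8760 = 4.0698 mm/d
Crop demand D = ETc × 30 d = 4.0698 × 30 = 122.094 mm
Pe = 0.77 × 40.5 = 31.185 mm
D − Pe = 122.094 − 31.185 = 90.909 mm

91 mm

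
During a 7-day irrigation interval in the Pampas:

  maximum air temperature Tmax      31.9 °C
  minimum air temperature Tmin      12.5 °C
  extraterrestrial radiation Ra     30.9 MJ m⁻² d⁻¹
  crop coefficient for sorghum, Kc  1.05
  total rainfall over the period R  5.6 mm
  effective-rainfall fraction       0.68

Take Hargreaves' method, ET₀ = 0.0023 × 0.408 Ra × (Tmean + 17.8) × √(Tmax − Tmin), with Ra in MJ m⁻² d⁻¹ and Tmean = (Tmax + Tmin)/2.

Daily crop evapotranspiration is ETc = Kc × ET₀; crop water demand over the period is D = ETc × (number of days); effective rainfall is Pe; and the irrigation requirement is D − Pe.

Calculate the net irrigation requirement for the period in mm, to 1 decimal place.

33.7 mm

Tmean = (31.9 + 12.5)/2 = 22.20 °C
0.408 Ra = 0.408 × 30.9 = 12.6072 mm/d equivalent
ET₀ = 0.0023 × 12.6072 × (22.20 + 17.8) × √19.4 = 0.0023 × 12.6072 × 40.00 × 4.4045 = 5.1086 mm/d
ETc = Kc × ET₀ = 1.05 × 5.1086 = 5.3640 mm/d
Crop demand D = ETc × 7 d = 5.3640 × 7 = 37.548 mm
Pe = 0.68 × 5.6 = 3.808 mm
D − Pe = 37.548 − 3.808 = 33.740 mm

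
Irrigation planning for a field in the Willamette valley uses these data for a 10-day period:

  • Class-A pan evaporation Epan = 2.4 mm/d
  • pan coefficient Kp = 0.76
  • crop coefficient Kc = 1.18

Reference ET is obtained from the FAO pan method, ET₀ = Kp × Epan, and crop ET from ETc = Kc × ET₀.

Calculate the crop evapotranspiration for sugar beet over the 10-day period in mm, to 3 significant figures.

21.5 mm

ET₀ = 0.76 × 2.4 = 1.8240 mm/d
ETc = Kc × ET₀ = 1.18 × 1.8240 = 2.1523 mm/d
Over 10 days: 2.1523 × 10 = 21.523 mm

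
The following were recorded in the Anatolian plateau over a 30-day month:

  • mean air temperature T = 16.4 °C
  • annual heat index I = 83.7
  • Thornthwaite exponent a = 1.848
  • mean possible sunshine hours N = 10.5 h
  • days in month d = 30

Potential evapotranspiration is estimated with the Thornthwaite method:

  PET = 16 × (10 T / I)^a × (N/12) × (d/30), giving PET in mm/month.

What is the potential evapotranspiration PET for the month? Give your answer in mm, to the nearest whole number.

49 mm

10T/I = 10 × 16.4 / 83.7 = 1.9594
(10T/I)^a = 1.9594^1.848 = 3.4661
Uncorrected PET = 16 × 3.4661 = 55.458 mm
Correction = (N/12)(d/30) = (10.5/12)(30/30) = 0.8750
PET = 55.458 × 0.8750 = 48.526 mm/month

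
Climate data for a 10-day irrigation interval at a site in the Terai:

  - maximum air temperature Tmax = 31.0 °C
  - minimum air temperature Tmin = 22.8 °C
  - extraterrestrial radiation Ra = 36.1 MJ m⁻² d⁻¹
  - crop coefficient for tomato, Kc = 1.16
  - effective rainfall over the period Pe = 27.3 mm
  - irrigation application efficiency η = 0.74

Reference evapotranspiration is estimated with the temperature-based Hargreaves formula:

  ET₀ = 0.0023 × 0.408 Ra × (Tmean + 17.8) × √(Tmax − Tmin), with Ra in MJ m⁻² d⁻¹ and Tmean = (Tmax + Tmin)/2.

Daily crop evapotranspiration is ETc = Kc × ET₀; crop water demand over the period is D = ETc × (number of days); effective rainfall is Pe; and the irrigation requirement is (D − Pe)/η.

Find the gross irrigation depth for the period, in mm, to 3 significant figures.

Tmean = (31.0 + 22.8)/2 = 26.90 °C
0.408 Ra = 0.408 × 36.1 = 14.7288 mm/d equivalent
ET₀ = 0.0023 × 14.7288 × (26.90 + 17.8) × √8.2 = 0.0023 × 14.7288 × 44.70 × 2.8636 = 4.3363 mm/d
ETc = Kc × ET₀ = 1.16 × 4.3363 = 5.0301 mm/d
Crop demand D = ETc × 10 d = 5.0301 × 10 = 50.301 mm
D − Pe = 50.301 − 27.3 = 23.001 mm
Gross irrigation = 23.001 / 0.74 = 31.082 mm

31.1 mm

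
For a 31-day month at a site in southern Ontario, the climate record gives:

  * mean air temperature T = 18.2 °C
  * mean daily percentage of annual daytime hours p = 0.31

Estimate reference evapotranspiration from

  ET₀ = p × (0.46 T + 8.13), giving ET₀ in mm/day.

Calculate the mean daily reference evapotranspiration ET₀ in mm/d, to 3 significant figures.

5.12 mm/d

ET₀ = 0.31 × (0.46 × 18.2 + 8.13) = 0.31 × 16.502 = 5.1156 mm/d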